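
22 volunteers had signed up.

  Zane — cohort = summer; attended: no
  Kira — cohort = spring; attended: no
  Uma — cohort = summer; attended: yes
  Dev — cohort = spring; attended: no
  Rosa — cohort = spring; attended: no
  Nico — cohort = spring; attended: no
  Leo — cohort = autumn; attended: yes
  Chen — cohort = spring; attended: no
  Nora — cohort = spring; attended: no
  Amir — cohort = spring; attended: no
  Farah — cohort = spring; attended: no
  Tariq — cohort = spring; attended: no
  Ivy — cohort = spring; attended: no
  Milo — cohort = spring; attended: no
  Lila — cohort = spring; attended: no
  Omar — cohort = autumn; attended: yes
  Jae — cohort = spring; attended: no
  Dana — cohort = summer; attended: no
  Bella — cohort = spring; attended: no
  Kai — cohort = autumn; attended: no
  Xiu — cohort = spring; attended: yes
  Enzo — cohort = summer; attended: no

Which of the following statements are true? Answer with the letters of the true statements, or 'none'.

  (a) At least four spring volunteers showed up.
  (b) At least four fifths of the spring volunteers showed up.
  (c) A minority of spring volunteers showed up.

(c)

|A| = 15, |A ∩ B| = 1, |A ∖ B| = 14.
(a) |A ∩ B| ≥ 4: fails.
(b) |A ∩ B| / |A| ≥ 4/5: fails.
(c) |A ∩ B| < |A ∖ B|: holds.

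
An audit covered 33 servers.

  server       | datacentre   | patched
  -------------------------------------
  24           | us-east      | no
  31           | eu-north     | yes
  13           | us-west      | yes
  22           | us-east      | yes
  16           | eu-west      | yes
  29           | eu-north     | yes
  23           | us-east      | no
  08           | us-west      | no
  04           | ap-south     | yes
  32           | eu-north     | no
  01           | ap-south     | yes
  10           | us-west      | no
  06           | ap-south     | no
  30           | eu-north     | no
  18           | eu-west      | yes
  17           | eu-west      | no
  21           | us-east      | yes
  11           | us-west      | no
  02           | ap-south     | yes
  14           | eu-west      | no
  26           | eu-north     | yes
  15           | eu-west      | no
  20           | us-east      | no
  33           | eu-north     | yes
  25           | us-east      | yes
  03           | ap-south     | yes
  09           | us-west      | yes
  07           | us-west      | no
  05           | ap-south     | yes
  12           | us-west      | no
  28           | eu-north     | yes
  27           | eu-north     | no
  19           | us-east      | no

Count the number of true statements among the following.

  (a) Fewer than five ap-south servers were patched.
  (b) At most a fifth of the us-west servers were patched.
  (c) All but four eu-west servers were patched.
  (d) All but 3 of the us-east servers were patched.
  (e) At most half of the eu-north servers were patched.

(a) ap-south: |A| = 6, |A ∩ B| = 5; needs |A ∩ B| < 5 — false.
(b) us-west: |A| = 7, |A ∩ B| = 2; needs |A ∩ B| / |A| ≤ 1/5 — false.
(c) eu-west: |A| = 5, |A ∩ B| = 2; needs |A ∖ B| = 4 — false.
(d) us-east: |A| = 7, |A ∩ B| = 3; needs |A ∖ B| = 3 — false.
(e) eu-north: |A| = 8, |A ∩ B| = 5; needs |A ∩ B| ≤ |A ∖ B| — false.

0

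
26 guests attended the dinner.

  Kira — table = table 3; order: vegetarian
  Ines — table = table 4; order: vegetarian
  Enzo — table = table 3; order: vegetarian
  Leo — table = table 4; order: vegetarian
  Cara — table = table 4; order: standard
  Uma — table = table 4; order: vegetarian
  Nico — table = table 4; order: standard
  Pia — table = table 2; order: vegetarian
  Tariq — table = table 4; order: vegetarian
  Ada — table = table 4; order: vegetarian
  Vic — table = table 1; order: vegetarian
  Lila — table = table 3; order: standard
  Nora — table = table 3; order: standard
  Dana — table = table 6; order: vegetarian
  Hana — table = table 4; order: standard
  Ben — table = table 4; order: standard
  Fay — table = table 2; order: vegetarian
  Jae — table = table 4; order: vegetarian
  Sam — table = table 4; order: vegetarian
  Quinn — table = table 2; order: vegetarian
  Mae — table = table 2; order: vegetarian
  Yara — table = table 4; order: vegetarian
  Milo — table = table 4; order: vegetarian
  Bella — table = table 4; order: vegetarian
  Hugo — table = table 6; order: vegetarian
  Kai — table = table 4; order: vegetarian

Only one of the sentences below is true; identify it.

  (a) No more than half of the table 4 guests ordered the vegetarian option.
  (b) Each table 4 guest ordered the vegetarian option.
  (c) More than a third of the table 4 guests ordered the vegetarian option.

(c)

|A| = 15, |A ∩ B| = 11, |A ∖ B| = 4.
(a) requires |A ∩ B| ≤ |A ∖ B|: false.
(b) requires A ⊆ B, i.e. every element of A is in B (|A ∖ B| = 0): false.
(c) requires |A ∩ B| / |A| > 1/3: true.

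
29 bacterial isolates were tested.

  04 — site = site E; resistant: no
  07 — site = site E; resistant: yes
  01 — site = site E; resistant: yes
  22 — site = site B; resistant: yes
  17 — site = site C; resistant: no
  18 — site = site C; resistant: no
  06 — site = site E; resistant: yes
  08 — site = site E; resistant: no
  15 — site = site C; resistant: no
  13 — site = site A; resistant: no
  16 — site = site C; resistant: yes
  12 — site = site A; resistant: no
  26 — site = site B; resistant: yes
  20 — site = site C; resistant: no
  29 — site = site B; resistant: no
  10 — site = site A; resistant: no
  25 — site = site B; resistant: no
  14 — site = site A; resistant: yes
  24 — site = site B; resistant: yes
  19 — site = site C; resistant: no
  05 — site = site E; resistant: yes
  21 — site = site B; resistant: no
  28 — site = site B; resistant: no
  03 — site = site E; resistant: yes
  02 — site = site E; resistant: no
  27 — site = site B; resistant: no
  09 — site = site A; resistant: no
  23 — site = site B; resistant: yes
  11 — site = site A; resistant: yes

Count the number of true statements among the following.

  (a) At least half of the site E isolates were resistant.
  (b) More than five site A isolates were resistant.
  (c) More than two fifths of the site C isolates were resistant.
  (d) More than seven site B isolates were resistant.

1

(a) site E: |A| = 8, |A ∩ B| = 5; needs |A ∩ B| ≥ |A ∖ B| — true.
(b) site A: |A| = 6, |A ∩ B| = 2; needs |A ∩ B| > 5 — false.
(c) site C: |A| = 6, |A ∩ B| = 1; needs |A ∩ B| / |A| > 2/5 — false.
(d) site B: |A| = 9, |A ∩ B| = 4; needs |A ∩ B| > 7 — false.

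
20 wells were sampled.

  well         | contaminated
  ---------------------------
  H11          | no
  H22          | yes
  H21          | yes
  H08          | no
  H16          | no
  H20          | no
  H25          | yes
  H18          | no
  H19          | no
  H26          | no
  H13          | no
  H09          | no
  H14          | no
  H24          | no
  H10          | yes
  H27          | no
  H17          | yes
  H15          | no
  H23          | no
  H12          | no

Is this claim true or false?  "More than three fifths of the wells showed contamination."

False

The determiner here denotes the relation: |A ∩ B| / |A| > 3/5.
|A| = 20, |A ∩ B| = 5, |A ∖ B| = 15.
|A ∩ B|/|A| = 5/20, so the statement is false.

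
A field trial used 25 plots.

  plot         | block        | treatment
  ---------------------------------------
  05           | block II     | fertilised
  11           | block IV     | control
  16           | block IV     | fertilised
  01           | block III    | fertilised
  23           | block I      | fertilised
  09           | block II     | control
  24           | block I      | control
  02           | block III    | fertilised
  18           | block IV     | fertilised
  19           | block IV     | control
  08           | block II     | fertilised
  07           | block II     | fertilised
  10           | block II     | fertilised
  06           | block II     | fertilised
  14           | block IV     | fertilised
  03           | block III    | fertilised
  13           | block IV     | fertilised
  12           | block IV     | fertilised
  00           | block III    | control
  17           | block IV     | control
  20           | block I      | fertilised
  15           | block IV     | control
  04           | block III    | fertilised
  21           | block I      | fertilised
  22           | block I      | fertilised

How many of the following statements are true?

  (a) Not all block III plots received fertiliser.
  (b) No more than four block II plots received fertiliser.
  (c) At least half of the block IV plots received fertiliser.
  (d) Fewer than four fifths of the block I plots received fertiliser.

2

(a) block III: |A| = 5, |A ∩ B| = 4; needs A ⊄ B (|A ∖ B| ≥ 1) — true.
(b) block II: |A| = 6, |A ∩ B| = 5; needs |A ∩ B| ≤ 4 — false.
(c) block IV: |A| = 9, |A ∩ B| = 5; needs |A ∩ B| ≥ |A ∖ B| — true.
(d) block I: |A| = 5, |A ∩ B| = 4; needs |A ∩ B| / |A| < 4/5 — false.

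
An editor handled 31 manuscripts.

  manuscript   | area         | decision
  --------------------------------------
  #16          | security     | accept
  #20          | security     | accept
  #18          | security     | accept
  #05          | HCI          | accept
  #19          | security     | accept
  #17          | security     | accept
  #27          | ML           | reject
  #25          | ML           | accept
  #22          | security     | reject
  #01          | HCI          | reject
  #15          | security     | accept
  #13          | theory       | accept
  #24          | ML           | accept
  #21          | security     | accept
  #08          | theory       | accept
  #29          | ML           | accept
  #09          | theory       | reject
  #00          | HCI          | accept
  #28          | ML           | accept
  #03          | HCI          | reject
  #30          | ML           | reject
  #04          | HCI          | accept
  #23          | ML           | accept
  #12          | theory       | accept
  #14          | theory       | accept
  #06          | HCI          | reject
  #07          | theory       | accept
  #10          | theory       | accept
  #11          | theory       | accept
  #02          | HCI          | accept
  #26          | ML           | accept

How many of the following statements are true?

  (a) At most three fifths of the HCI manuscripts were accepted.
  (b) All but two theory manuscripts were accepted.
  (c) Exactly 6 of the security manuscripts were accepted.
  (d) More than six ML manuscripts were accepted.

1

(a) HCI: |A| = 7, |A ∩ B| = 4; needs |A ∩ B| / |A| ≤ 3/5 — true.
(b) theory: |A| = 8, |A ∩ B| = 7; needs |A ∖ B| = 2 — false.
(c) security: |A| = 8, |A ∩ B| = 7; needs |A ∩ B| = 6 — false.
(d) ML: |A| = 8, |A ∩ B| = 6; needs |A ∩ B| > 6 — false.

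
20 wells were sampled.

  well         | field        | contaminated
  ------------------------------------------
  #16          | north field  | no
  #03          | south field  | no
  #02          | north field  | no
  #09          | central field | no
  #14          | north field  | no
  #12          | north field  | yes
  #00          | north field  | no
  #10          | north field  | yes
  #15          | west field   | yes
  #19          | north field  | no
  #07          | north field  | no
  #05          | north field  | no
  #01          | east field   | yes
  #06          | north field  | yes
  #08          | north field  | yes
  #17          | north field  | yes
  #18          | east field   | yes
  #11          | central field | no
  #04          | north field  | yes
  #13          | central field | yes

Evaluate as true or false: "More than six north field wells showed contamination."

False

The determiner here denotes the relation: |A ∩ B| > 6.
A (the restrictor) = {#16, #02, #14, #12, #00, #10, #19, #07, #05, #06, #08, #17, #04}, |A| = 13.
A ∩ B = {#12, #10, #06, #08, #17, #04}, so |A ∩ B| = 6.
|A ∩ B| = 6, so the statement is false.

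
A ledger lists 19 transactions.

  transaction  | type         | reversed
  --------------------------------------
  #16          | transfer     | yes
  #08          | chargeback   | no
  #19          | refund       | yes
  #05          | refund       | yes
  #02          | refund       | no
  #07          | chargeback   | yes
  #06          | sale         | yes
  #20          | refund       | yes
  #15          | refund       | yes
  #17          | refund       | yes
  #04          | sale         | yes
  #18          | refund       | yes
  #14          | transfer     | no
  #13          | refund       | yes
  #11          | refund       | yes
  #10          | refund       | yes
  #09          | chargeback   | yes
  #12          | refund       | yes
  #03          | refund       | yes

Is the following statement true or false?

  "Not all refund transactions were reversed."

True

Truth condition: A ⊄ B (|A ∖ B| ≥ 1).
A (the restrictor) = {#19, #05, #02, #20, #15, #17, #18, #13, #11, #10, #12, #03}, |A| = 12.
A ∖ B = {#02}, so |A ∖ B| = 1.
So the statement is true.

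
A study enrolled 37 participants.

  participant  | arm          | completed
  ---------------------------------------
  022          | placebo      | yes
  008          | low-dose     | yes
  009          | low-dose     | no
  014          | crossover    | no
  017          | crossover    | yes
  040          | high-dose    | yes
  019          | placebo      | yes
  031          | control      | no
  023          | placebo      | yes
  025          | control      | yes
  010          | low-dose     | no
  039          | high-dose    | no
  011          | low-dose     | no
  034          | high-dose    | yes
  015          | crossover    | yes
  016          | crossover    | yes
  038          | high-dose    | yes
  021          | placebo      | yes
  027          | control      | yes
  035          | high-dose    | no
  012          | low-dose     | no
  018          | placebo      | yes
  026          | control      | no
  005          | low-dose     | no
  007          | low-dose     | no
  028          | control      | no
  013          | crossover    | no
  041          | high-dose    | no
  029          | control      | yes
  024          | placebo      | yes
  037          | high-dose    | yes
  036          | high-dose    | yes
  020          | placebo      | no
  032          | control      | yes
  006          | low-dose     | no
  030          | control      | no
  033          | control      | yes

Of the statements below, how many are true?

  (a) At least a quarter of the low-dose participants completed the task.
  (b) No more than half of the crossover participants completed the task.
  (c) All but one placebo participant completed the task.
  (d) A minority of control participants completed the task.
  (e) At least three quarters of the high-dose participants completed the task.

(a) low-dose: |A| = 8, |A ∩ B| = 1; needs |A ∩ B| / |A| ≥ 1/4 — false.
(b) crossover: |A| = 5, |A ∩ B| = 3; needs |A ∩ B| ≤ |A ∖ B| — false.
(c) placebo: |A| = 7, |A ∩ B| = 6; needs |A ∖ B| = 1 — true.
(d) control: |A| = 9, |A ∩ B| = 5; needs |A ∩ B| < |A ∖ B| — false.
(e) high-dose: |A| = 8, |A ∩ B| = 5; needs |A ∩ B| / |A| ≥ 3/4 — false.

1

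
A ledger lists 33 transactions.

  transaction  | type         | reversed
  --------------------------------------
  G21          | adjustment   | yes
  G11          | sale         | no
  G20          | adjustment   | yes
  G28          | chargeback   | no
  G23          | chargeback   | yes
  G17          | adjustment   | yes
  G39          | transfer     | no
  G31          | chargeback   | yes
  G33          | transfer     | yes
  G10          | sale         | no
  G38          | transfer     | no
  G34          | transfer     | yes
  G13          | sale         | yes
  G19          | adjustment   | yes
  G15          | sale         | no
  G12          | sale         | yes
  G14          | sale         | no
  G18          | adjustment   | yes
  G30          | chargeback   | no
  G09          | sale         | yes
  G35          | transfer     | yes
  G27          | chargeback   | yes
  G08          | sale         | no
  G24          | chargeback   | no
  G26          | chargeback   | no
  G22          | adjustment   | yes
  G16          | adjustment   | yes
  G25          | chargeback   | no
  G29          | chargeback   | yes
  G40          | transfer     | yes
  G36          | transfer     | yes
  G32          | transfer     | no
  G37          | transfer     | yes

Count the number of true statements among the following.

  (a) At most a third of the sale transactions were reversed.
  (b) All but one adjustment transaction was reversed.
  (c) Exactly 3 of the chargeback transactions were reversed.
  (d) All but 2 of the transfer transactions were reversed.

0

(a) sale: |A| = 8, |A ∩ B| = 3; needs |A ∩ B| / |A| ≤ 1/3 — false.
(b) adjustment: |A| = 7, |A ∩ B| = 7; needs |A ∖ B| = 1 — false.
(c) chargeback: |A| = 9, |A ∩ B| = 4; needs |A ∩ B| = 3 — false.
(d) transfer: |A| = 9, |A ∩ B| = 6; needs |A ∖ B| = 2 — false.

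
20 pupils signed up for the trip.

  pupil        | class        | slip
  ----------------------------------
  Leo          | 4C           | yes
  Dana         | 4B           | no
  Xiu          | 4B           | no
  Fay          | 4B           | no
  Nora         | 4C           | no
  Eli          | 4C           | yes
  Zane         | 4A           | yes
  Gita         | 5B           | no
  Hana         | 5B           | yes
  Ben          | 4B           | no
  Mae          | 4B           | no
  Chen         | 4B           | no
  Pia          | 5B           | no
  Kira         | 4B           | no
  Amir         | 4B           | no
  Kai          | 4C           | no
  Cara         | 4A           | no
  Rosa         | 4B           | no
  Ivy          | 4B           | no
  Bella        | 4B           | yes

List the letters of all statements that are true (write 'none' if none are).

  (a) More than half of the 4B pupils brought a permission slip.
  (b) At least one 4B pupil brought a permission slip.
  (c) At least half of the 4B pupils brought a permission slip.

(b)

|A| = 11, |A ∩ B| = 1, |A ∖ B| = 10.
(a) |A ∩ B| > |A ∖ B|: fails.
(b) A ∩ B ≠ ∅ (|A ∩ B| ≥ 1): holds.
(c) |A ∩ B| ≥ |A ∖ B|: fails.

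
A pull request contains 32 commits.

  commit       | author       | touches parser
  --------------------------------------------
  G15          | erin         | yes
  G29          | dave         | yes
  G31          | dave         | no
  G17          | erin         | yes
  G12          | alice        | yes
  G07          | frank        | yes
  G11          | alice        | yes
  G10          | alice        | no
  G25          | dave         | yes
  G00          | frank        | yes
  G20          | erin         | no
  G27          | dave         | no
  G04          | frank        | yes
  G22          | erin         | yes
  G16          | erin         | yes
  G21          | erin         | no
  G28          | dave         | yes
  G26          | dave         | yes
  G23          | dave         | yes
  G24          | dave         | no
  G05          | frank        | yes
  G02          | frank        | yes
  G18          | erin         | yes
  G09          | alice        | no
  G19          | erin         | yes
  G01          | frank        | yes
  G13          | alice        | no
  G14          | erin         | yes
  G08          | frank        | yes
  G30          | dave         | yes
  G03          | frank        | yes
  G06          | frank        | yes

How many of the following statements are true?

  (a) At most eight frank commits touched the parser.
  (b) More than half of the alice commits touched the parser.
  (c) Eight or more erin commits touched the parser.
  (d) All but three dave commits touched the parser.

1

(a) frank: |A| = 9, |A ∩ B| = 9; needs |A ∩ B| ≤ 8 — false.
(b) alice: |A| = 5, |A ∩ B| = 2; needs |A ∩ B| > |A ∖ B| — false.
(c) erin: |A| = 9, |A ∩ B| = 7; needs |A ∩ B| ≥ 8 — false.
(d) dave: |A| = 9, |A ∩ B| = 6; needs |A ∖ B| = 3 — true.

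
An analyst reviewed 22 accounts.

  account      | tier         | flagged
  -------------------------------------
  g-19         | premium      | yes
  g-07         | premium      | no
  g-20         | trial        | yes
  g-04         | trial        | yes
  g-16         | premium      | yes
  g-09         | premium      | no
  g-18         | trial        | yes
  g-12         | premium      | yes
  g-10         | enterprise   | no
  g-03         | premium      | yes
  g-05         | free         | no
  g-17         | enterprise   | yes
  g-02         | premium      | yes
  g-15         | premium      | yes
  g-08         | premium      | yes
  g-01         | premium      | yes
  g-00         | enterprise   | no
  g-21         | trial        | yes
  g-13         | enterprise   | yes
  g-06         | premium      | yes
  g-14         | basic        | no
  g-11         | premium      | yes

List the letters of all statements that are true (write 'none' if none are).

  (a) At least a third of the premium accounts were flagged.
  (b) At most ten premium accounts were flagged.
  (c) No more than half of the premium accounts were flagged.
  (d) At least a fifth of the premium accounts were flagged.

(a), (b), (d)

|A| = 12, |A ∩ B| = 10, |A ∖ B| = 2.
(a) |A ∩ B| / |A| ≥ 1/3: holds.
(b) |A ∩ B| ≤ 10: holds.
(c) |A ∩ B| ≤ |A ∖ B|: fails.
(d) |A ∩ B| / |A| ≥ 1/5: holds.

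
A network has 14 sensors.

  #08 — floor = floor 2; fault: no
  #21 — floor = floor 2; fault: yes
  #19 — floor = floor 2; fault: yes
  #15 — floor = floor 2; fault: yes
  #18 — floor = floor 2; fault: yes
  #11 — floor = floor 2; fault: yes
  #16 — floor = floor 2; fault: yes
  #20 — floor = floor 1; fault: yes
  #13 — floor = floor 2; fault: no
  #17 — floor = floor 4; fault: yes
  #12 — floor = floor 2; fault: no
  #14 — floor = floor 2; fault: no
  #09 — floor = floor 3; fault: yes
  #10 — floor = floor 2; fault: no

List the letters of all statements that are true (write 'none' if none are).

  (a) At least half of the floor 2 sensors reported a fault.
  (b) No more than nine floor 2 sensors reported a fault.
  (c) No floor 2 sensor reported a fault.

(a), (b)

|A| = 11, |A ∩ B| = 6, |A ∖ B| = 5.
(a) |A ∩ B| ≥ |A ∖ B|: holds.
(b) |A ∩ B| ≤ 9: holds.
(c) A ∩ B = ∅ (|A ∩ B| = 0): fails.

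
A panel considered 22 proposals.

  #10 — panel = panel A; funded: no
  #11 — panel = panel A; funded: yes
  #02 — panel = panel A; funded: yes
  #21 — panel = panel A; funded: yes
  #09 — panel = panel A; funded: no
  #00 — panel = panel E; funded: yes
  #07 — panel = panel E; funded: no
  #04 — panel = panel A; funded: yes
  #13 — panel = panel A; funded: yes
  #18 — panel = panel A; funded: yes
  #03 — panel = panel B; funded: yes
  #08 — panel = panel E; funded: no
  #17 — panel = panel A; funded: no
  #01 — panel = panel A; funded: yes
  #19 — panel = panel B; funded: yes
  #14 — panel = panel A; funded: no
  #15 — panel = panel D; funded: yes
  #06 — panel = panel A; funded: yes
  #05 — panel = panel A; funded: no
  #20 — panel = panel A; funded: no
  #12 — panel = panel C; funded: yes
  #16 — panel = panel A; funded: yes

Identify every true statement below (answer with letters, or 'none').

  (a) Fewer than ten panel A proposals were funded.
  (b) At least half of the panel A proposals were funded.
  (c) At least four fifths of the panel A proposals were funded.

(a), (b)

|A| = 15, |A ∩ B| = 9, |A ∖ B| = 6.
(a) |A ∩ B| < 10: holds.
(b) |A ∩ B| ≥ |A ∖ B|: holds.
(c) |A ∩ B| / |A| ≥ 4/5: fails.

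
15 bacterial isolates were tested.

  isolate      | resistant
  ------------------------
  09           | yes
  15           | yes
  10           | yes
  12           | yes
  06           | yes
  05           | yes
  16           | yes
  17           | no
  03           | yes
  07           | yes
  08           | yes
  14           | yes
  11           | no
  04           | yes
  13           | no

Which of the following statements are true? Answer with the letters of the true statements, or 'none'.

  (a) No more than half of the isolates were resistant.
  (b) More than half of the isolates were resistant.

|A| = 15, |A ∩ B| = 12, |A ∖ B| = 3.
(a) |A ∩ B| ≤ |A ∖ B|: fails.
(b) |A ∩ B| > |A ∖ B|: holds.

(b)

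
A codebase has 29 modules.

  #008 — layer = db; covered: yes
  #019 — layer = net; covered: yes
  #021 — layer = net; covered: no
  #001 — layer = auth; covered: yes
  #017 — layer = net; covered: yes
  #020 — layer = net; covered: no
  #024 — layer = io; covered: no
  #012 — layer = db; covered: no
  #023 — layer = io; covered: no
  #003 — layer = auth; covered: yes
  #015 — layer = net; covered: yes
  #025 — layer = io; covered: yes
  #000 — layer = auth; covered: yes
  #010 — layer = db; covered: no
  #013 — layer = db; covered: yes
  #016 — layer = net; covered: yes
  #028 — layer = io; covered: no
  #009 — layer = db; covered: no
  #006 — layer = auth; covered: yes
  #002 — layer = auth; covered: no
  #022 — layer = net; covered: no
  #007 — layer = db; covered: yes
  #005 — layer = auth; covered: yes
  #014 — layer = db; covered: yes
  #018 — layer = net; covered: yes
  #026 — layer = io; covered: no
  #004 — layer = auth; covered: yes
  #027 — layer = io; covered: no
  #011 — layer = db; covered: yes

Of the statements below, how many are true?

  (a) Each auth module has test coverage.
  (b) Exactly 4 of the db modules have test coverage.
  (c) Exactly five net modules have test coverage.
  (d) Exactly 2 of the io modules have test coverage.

1

(a) auth: |A| = 7, |A ∩ B| = 6; needs A ⊆ B, i.e. every element of A is in B (|A ∖ B| = 0) — false.
(b) db: |A| = 8, |A ∩ B| = 5; needs |A ∩ B| = 4 — false.
(c) net: |A| = 8, |A ∩ B| = 5; needs |A ∩ B| = 5 — true.
(d) io: |A| = 6, |A ∩ B| = 1; needs |A ∩ B| = 2 — false.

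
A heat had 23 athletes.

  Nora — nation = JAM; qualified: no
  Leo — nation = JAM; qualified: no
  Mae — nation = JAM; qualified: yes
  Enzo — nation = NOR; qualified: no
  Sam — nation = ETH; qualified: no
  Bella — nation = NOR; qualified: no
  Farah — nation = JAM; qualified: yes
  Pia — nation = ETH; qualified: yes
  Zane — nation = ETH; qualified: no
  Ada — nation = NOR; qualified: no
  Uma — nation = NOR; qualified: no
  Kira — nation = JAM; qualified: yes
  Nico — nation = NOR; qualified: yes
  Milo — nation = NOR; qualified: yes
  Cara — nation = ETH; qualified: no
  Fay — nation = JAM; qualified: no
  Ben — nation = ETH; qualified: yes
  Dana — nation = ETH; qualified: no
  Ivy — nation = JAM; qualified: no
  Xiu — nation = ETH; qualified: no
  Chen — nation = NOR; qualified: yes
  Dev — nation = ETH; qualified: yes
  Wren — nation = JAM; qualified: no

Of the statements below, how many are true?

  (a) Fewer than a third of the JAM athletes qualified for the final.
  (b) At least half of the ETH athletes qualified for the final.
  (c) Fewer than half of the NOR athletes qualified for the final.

(a) JAM: |A| = 8, |A ∩ B| = 3; needs |A ∩ B| / |A| < 1/3 — false.
(b) ETH: |A| = 8, |A ∩ B| = 3; needs |A ∩ B| ≥ |A ∖ B| — false.
(c) NOR: |A| = 7, |A ∩ B| = 3; needs |A ∩ B| < |A ∖ B| — true.

1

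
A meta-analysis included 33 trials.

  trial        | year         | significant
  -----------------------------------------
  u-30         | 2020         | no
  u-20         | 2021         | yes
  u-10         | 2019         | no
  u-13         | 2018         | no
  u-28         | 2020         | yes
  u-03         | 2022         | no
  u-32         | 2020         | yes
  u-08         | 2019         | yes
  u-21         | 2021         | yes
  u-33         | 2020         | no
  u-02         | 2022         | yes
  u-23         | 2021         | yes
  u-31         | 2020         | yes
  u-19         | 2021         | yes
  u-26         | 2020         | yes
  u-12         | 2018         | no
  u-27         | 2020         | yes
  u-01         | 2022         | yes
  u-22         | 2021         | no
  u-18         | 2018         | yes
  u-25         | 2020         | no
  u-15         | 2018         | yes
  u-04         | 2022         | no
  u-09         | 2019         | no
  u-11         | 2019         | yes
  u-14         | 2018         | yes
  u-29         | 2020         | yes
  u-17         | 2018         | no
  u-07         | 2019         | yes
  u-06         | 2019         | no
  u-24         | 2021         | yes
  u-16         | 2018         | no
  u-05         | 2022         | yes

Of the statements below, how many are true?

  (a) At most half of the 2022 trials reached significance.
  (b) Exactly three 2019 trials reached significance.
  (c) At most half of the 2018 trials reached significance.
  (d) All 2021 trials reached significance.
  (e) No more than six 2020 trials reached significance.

3

(a) 2022: |A| = 5, |A ∩ B| = 3; needs |A ∩ B| ≤ |A ∖ B| — false.
(b) 2019: |A| = 6, |A ∩ B| = 3; needs |A ∩ B| = 3 — true.
(c) 2018: |A| = 7, |A ∩ B| = 3; needs |A ∩ B| ≤ |A ∖ B| — true.
(d) 2021: |A| = 6, |A ∩ B| = 5; needs A ⊆ B, i.e. every element of A is in B (|A ∖ B| = 0) — false.
(e) 2020: |A| = 9, |A ∩ B| = 6; needs |A ∩ B| ≤ 6 — true.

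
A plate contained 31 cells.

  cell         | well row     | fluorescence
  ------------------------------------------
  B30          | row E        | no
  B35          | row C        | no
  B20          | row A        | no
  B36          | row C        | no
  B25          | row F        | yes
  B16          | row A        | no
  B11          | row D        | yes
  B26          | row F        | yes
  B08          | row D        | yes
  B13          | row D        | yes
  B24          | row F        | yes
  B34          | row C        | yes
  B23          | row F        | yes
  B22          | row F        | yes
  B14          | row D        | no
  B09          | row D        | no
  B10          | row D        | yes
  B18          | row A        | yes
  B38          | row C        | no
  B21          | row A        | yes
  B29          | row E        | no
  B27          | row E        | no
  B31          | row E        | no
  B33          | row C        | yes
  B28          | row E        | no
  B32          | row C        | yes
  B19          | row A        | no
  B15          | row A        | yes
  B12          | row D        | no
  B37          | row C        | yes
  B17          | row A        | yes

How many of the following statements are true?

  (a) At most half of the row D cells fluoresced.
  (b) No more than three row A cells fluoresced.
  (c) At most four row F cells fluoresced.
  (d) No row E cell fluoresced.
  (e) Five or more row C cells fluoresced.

(a) row D: |A| = 7, |A ∩ B| = 4; needs |A ∩ B| ≤ |A ∖ B| — false.
(b) row A: |A| = 7, |A ∩ B| = 4; needs |A ∩ B| ≤ 3 — false.
(c) row F: |A| = 5, |A ∩ B| = 5; needs |A ∩ B| ≤ 4 — false.
(d) row E: |A| = 5, |A ∩ B| = 0; needs A ∩ B = ∅ (|A ∩ B| = 0) — true.
(e) row C: |A| = 7, |A ∩ B| = 4; needs |A ∩ B| ≥ 5 — false.

1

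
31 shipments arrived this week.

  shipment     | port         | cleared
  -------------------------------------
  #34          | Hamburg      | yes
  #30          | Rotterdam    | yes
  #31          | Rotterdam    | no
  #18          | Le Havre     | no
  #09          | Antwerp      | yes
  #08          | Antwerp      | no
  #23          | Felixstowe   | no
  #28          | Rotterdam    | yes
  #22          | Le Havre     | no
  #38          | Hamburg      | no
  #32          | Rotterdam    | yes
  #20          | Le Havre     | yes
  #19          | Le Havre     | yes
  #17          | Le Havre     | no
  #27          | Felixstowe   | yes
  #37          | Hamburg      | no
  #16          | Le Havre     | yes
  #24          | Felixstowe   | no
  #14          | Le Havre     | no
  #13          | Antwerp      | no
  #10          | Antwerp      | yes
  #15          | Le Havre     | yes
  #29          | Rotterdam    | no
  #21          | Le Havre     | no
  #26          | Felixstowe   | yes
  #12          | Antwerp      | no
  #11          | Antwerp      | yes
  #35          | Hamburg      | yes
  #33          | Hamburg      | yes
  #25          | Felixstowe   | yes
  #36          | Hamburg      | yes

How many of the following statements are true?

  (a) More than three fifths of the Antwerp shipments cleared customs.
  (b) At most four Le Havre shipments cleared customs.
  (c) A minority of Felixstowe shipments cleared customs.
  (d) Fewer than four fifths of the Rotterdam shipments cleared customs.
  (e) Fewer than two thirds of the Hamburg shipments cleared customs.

2

(a) Antwerp: |A| = 6, |A ∩ B| = 3; needs |A ∩ B| / |A| > 3/5 — false.
(b) Le Havre: |A| = 9, |A ∩ B| = 4; needs |A ∩ B| ≤ 4 — true.
(c) Felixstowe: |A| = 5, |A ∩ B| = 3; needs |A ∩ B| < |A ∖ B| — false.
(d) Rotterdam: |A| = 5, |A ∩ B| = 3; needs |A ∩ B| / |A| < 4/5 — true.
(e) Hamburg: |A| = 6, |A ∩ B| = 4; needs |A ∩ B| / |A| < 2/3 — false.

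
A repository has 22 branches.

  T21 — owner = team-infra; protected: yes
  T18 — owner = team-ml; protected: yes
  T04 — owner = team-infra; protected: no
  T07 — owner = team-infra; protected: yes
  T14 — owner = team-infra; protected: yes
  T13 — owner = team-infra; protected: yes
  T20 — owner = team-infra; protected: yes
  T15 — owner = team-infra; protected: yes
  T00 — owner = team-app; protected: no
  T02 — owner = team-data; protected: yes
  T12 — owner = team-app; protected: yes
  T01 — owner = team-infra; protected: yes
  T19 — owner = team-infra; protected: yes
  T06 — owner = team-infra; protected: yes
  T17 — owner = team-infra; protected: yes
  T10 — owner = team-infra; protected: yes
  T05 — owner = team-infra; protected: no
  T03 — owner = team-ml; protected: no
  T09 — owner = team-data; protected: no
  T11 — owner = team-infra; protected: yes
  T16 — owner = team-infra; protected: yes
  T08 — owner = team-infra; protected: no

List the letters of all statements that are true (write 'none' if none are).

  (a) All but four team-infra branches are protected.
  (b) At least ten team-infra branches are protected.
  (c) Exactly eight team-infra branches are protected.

(b)

|A| = 16, |A ∩ B| = 13, |A ∖ B| = 3.
(a) |A ∖ B| = 4: fails.
(b) |A ∩ B| ≥ 10: holds.
(c) |A ∩ B| = 8: fails.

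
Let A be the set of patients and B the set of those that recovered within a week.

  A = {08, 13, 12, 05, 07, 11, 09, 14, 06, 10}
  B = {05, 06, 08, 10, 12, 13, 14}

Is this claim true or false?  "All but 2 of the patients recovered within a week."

The determiner here denotes the relation: |A ∖ B| = 2.
A (the restrictor) = {08, 13, 12, 05, 07, 11, 09, 14, 06, 10}, |A| = 10.
A ∖ B = {07, 11, 09}, so |A ∖ B| = 3.
|A ∖ B| = 3, so the statement is false.

False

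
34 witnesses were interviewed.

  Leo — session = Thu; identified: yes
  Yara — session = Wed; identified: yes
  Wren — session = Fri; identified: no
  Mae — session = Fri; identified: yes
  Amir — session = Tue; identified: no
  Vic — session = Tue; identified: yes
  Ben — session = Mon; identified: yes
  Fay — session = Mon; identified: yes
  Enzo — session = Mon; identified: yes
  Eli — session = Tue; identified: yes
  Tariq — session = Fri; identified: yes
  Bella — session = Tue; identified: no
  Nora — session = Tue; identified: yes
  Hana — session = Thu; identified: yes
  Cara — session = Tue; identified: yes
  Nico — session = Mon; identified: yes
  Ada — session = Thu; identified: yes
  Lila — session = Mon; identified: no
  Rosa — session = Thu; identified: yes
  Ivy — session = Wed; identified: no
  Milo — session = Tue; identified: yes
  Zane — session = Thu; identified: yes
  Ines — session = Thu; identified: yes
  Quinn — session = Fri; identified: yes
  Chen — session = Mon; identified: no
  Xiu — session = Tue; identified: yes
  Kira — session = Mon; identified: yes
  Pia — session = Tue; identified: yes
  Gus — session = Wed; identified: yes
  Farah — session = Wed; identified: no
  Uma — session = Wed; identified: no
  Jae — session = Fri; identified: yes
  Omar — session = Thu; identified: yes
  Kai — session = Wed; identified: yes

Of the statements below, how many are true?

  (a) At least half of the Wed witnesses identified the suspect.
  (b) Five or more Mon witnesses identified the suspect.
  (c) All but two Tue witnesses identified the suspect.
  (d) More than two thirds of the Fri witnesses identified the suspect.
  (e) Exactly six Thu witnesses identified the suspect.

(a) Wed: |A| = 6, |A ∩ B| = 3; needs |A ∩ B| ≥ |A ∖ B| — true.
(b) Mon: |A| = 7, |A ∩ B| = 5; needs |A ∩ B| ≥ 5 — true.
(c) Tue: |A| = 9, |A ∩ B| = 7; needs |A ∖ B| = 2 — true.
(d) Fri: |A| = 5, |A ∩ B| = 4; needs |A ∩ B| / |A| > 2/3 — true.
(e) Thu: |A| = 7, |A ∩ B| = 7; needs |A ∩ B| = 6 — false.

4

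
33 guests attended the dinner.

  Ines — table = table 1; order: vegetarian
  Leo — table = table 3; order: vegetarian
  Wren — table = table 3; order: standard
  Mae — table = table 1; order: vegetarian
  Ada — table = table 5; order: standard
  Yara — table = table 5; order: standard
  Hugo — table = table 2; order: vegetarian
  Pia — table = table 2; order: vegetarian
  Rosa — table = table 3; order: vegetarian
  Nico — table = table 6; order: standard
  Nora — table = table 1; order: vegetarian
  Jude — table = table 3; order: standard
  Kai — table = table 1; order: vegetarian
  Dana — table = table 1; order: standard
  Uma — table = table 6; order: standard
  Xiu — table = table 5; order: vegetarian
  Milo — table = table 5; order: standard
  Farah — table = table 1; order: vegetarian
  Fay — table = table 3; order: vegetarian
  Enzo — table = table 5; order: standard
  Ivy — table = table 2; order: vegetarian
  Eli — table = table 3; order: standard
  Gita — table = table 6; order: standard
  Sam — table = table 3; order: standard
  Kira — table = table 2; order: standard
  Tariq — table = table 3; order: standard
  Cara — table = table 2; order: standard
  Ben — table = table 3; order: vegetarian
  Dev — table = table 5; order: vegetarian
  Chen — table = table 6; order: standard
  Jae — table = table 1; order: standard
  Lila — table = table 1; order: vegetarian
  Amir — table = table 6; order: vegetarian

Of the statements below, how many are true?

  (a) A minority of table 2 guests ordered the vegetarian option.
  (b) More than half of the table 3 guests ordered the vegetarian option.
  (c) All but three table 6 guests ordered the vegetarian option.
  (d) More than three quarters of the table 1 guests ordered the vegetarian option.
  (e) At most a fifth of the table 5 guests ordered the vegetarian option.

(a) table 2: |A| = 5, |A ∩ B| = 3; needs |A ∩ B| < |A ∖ B| — false.
(b) table 3: |A| = 9, |A ∩ B| = 4; needs |A ∩ B| > |A ∖ B| — false.
(c) table 6: |A| = 5, |A ∩ B| = 1; needs |A ∖ B| = 3 — false.
(d) table 1: |A| = 8, |A ∩ B| = 6; needs |A ∩ B| / |A| > 3/4 — false.
(e) table 5: |A| = 6, |A ∩ B| = 2; needs |A ∩ B| / |A| ≤ 1/5 — false.

0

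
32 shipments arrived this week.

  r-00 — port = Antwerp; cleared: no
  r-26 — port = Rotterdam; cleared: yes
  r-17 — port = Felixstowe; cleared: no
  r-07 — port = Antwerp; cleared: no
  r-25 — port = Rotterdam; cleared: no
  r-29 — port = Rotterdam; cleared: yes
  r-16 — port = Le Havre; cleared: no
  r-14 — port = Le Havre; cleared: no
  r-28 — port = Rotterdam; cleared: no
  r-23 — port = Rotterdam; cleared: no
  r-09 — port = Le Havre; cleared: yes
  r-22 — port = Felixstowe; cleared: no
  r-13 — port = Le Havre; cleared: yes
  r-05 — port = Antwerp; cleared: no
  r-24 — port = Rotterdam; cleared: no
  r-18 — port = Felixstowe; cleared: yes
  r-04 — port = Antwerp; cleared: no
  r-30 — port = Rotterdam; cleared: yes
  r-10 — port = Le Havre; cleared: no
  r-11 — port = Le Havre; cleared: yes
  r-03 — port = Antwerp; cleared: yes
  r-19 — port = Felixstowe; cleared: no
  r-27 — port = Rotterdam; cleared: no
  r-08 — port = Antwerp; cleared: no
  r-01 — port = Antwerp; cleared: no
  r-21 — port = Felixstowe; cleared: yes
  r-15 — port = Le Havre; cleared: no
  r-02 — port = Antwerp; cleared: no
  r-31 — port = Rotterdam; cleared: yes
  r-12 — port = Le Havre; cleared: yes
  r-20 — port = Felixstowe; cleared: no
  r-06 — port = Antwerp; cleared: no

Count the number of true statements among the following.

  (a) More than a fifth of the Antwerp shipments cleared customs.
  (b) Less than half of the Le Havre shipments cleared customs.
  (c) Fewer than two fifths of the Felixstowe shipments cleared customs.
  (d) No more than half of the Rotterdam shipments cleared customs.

2

(a) Antwerp: |A| = 9, |A ∩ B| = 1; needs |A ∩ B| / |A| > 1/5 — false.
(b) Le Havre: |A| = 8, |A ∩ B| = 4; needs |A ∩ B| < |A ∖ B| — false.
(c) Felixstowe: |A| = 6, |A ∩ B| = 2; needs |A ∩ B| / |A| < 2/5 — true.
(d) Rotterdam: |A| = 9, |A ∩ B| = 4; needs |A ∩ B| ≤ |A ∖ B| — true.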